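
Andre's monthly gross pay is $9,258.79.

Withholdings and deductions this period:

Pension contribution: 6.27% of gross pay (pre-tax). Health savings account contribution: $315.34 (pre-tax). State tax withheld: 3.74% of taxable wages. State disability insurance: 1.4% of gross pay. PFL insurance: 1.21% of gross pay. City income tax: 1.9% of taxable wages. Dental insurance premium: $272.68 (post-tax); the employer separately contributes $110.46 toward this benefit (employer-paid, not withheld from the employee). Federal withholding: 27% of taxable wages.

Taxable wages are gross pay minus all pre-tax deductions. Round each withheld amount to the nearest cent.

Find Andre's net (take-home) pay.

$5,118.93

Pension contribution: $9,258.79 × 0.0627 = $580.53
Health savings account contribution: $315.34
Pre-tax total = $580.53 + $315.34 = $895.87
Taxable wages = $9,258.79 − $895.87 = $8,362.92
State tax withheld: $8,362.92 × 0.0374 = $312.77
City income tax: $8,362.92 × 0.019 = $158.90
Federal withholding: $8,362.92 × 0.27 = $2,257.99
State disability insurance: $9,258.79 × 0.014 = $129.62
PFL insurance: $9,258.79 × 0.0121 = $112.03
Dental insurance premium: $272.68
(Employer's $110.46 toward dental insurance premium is not withheld from the employee.)
Total deductions = $580.53 + $315.34 + $312.77 + $158.90 + $2,257.99 + $129.62 + $112.03 + $272.68 = $4,139.86
Net pay = $9,258.79 − $4,139.86 = $5,118.93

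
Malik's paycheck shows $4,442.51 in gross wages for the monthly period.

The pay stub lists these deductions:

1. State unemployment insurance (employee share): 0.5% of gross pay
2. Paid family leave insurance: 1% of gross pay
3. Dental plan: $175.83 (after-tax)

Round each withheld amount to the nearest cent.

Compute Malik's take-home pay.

State unemployment insurance (employee share): $4,442.51 × 0.005 = $22.21
Paid family leave insurance: $4,442.51 × 0.01 = $44.43
Dental plan: $175.83
Total deductions = $22.21 + $44.43 + $175.83 = $242.47
Net pay = $4,442.51 − $242.47 = $4,200.04

$4,200.04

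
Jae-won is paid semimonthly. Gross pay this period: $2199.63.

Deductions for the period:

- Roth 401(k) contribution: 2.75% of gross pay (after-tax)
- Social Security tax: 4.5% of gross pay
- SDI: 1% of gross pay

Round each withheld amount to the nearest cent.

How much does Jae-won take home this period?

$2018.16

SDI: $2199.63 × 0.01 = $22.00
Social Security tax: $2199.63 × 0.045 = $98.98
Roth 401(k) contribution: $2199.63 × 0.0275 = $60.49
Total deductions = $22.00 + $98.98 + $60.49 = $181.47
Net pay = $2199.63 − $181.47 = $2018.16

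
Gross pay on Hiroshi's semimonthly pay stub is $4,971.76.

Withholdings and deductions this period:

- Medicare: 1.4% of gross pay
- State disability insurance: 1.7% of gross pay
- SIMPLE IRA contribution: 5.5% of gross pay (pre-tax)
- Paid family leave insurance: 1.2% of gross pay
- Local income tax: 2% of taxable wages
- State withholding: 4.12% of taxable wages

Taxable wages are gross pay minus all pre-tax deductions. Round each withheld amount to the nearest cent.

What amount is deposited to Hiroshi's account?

$4,196.99

SIMPLE IRA contribution: $4,971.76 × 0.055 = $273.45
Taxable wages = $4,971.76 − $273.45 = $4,698.31
State withholding: $4,698.31 × 0.0412 = $193.57
Local income tax: $4,698.31 × 0.02 = $93.97
Medicare: $4,971.76 × 0.014 = $69.60
State disability insurance: $4,971.76 × 0.017 = $84.52
Paid family leave insurance: $4,971.76 × 0.012 = $59.66
Total deductions = $273.45 + $193.57 + $93.97 + $69.60 + $84.52 + $59.66 = $774.77
Net pay = $4,971.76 − $774.77 = $4,196.99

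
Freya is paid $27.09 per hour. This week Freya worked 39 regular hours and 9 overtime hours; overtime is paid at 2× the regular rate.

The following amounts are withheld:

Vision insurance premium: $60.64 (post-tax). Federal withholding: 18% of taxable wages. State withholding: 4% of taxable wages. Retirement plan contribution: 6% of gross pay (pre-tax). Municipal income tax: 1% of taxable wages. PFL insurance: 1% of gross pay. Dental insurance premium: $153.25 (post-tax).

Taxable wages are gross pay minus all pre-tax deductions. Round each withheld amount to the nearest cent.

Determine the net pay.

$888.31

Regular pay: 39 × $27.09 = $1,056.51
Overtime pay: 9 × $27.09 × 2 = $487.62
Gross pay = $1,056.51 + $487.62 = $1,544.13
Retirement plan contribution: $1,544.13 × 0.06 = $92.65
Taxable wages = $1,544.13 − $92.65 = $1,451.48
Municipal income tax: $1,451.48 × 0.01 = $14.51
Federal withholding: $1,451.48 × 0.18 = $261.27
State withholding: $1,451.48 × 0.04 = $58.06
PFL insurance: $1,544.13 × 0.01 = $15.44
Vision insurance premium: $60.64
Dental insurance premium: $153.25
Total deductions = $92.65 + $14.51 + $261.27 + $58.06 + $15.44 + $60.64 + $153.25 = $655.82
Net pay = $1,544.13 − $655.82 = $888.31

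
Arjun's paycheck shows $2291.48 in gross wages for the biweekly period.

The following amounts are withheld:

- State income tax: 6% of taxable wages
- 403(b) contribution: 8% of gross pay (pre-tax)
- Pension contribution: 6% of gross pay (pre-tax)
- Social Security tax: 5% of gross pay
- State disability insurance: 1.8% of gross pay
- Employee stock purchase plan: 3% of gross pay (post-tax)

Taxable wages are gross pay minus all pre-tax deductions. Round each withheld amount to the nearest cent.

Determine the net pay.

$1627.87

403(b) contribution: $2291.48 × 0.08 = $183.32
Pension contribution: $2291.48 × 0.06 = $137.49
Pre-tax total = $183.32 + $137.49 = $320.81
Taxable wages = $2291.48 − $320.81 = $1970.67
State income tax: $1970.67 × 0.06 = $118.24
Social Security tax: $2291.48 × 0.05 = $114.57
State disability insurance: $2291.48 × 0.018 = $41.25
Employee stock purchase plan: $2291.48 × 0.03 = $68.74
Total deductions = $183.32 + $137.49 + $118.24 + $114.57 + $41.25 + $68.74 = $663.61
Net pay = $2291.48 − $663.61 = $1627.87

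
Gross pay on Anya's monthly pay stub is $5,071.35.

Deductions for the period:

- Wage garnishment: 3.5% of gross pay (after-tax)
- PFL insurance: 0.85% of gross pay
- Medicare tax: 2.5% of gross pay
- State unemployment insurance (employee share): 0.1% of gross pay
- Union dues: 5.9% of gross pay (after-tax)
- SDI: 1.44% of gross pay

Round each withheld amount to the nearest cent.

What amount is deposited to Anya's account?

$4,346.65

Medicare tax: $5,071.35 × 0.025 = $126.78
State unemployment insurance (employee share): $5,071.35 × 0.001 = $5.07
PFL insurance: $5,071.35 × 0.0085 = $43.11
SDI: $5,071.35 × 0.0144 = $73.03
Wage garnishment: $5,071.35 × 0.035 = $177.50
Union dues: $5,071.35 × 0.059 = $299.21
Total deductions = $126.78 + $5.07 + $43.11 + $73.03 + $177.50 + $299.21 = $724.70
Net pay = $5,071.35 − $724.70 = $4,346.65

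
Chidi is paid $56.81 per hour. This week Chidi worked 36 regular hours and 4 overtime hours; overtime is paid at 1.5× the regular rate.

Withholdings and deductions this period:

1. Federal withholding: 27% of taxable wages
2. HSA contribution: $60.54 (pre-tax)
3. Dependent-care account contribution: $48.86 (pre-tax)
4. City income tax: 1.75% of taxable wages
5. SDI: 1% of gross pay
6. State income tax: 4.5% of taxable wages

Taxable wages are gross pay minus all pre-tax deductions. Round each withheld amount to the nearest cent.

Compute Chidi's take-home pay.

Regular pay: 36 × $56.81 = $2045.16
Overtime pay: 4 × $56.81 × 1.5 = $340.86
Gross pay = $2045.16 + $340.86 = $2386.02
Dependent-care account contribution: $48.86
HSA contribution: $60.54
Pre-tax total = $48.86 + $60.54 = $109.40
Taxable wages = $2386.02 − $109.40 = $2276.62
City income tax: $2276.62 × 0.0175 = $39.84
State income tax: $2276.62 × 0.045 = $102.45
Federal withholding: $2276.62 × 0.27 = $614.69
SDI: $2386.02 × 0.01 = $23.86
Total deductions = $48.86 + $60.54 + $39.84 + $102.45 + $614.69 + $23.86 = $890.24
Net pay = $2386.02 − $890.24 = $1495.78

$1495.78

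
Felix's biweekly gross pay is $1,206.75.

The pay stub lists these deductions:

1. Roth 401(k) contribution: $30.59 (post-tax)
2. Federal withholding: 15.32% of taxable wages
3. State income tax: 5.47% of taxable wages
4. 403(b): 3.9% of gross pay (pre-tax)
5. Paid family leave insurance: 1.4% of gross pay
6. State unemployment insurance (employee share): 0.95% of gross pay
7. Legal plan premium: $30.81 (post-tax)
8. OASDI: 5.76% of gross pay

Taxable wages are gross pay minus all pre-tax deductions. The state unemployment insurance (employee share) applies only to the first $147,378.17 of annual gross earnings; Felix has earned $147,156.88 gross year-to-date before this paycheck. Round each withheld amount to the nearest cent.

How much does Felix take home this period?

$768.69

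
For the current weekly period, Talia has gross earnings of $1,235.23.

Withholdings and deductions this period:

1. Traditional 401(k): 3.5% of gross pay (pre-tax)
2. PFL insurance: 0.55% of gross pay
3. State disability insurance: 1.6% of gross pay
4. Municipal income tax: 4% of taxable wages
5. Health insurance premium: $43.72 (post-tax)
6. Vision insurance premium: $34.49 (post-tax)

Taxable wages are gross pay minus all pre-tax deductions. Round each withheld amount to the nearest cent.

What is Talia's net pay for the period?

$1,039.56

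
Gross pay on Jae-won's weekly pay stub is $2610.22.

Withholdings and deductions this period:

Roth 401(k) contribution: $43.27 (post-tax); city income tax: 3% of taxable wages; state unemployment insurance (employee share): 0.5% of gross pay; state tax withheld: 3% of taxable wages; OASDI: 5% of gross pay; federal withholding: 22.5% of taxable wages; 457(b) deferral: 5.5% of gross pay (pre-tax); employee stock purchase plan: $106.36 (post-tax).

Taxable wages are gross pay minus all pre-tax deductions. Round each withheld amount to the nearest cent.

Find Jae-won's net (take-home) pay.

$1470.47

457(b) deferral: $2610.22 × 0.055 = $143.56
Taxable wages = $2610.22 − $143.56 = $2466.66
Federal withholding: $2466.66 × 0.225 = $555.00
State tax withheld: $2466.66 × 0.03 = $74.00
City income tax: $2466.66 × 0.03 = $74.00
OASDI: $2610.22 × 0.05 = $130.51
State unemployment insurance (employee share): $2610.22 × 0.005 = $13.05
Roth 401(k) contribution: $43.27
Employee stock purchase plan: $106.36
Total deductions = $143.56 + $555.00 + $74.00 + $74.00 + $130.51 + $13.05 + $43.27 + $106.36 = $1139.75
Net pay = $2610.22 − $1139.75 = $1470.47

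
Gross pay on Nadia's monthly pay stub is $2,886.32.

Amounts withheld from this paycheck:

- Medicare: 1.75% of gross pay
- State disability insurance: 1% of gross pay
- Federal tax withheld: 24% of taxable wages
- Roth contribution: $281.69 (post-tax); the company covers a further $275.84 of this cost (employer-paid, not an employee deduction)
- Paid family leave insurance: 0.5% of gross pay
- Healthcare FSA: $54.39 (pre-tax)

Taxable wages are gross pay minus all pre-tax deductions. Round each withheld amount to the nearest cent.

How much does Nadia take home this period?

$1,776.78

Healthcare FSA: $54.39
Taxable wages = $2,886.32 − $54.39 = $2,831.93
Federal tax withheld: $2,831.93 × 0.24 = $679.66
Paid family leave insurance: $2,886.32 × 0.005 = $14.43
Medicare: $2,886.32 × 0.0175 = $50.51
State disability insurance: $2,886.32 × 0.01 = $28.86
Roth contribution: $281.69
(Employer's $275.84 toward Roth contribution is not withheld from the employee.)
Total deductions = $54.39 + $679.66 + $14.43 + $50.51 + $28.86 + $281.69 = $1,109.54
Net pay = $2,886.32 − $1,109.54 = $1,776.78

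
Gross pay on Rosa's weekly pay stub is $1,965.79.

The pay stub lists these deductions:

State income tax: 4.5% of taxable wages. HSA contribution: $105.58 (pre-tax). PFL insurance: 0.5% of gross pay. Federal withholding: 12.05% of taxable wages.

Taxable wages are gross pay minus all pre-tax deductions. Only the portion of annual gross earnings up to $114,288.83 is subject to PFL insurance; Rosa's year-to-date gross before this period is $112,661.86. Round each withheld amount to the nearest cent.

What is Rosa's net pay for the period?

HSA contribution: $105.58
Taxable wages = $1,965.79 − $105.58 = $1,860.21
Federal withholding: $1,860.21 × 0.1205 = $224.16
State income tax: $1,860.21 × 0.045 = $83.71
PFL insurance: only $114,288.83 − $112,661.86 = $1,626.97 of this check is subject → $1,626.97 × 0.005 = $8.13
Total deductions = $105.58 + $224.16 + $83.71 + $8.13 = $421.58
Net pay = $1,965.79 − $421.58 = $1,544.21

$1,544.21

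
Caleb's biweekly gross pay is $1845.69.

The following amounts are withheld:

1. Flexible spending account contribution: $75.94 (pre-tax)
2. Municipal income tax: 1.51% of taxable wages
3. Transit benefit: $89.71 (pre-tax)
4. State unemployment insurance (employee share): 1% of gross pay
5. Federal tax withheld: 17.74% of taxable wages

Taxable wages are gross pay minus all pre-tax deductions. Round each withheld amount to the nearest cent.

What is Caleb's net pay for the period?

$1338.17

Flexible spending account contribution: $75.94
Transit benefit: $89.71
Pre-tax total = $75.94 + $89.71 = $165.65
Taxable wages = $1845.69 − $165.65 = $1680.04
Federal tax withheld: $1680.04 × 0.1774 = $298.04
Municipal income tax: $1680.04 × 0.0151 = $25.37
State unemployment insurance (employee share): $1845.69 × 0.01 = $18.46
Total deductions = $75.94 + $89.71 + $298.04 + $25.37 + $18.46 = $507.52
Net pay = $1845.69 − $507.52 = $1338.17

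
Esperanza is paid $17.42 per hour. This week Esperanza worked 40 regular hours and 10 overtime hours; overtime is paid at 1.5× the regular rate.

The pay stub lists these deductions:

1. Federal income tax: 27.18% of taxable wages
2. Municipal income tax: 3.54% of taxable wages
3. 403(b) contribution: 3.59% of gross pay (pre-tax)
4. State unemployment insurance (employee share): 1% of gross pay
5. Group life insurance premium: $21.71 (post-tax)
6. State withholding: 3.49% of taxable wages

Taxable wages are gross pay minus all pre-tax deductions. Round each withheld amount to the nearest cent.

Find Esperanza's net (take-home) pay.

Regular pay: 40 × $17.42 = $696.80
Overtime pay: 10 × $17.42 × 1.5 = $261.30
Gross pay = $696.80 + $261.30 = $958.10
403(b) contribution: $958.10 × 0.0359 = $34.40
Taxable wages = $958.10 − $34.40 = $923.70
Federal income tax: $923.70 × 0.2718 = $251.06
Municipal income tax: $923.70 × 0.0354 = $32.70
State withholding: $923.70 × 0.0349 = $32.24
State unemployment insurance (employee share): $958.10 × 0.01 = $9.58
Group life insurance premium: $21.71
Total deductions = $34.40 + $251.06 + $32.70 + $32.24 + $9.58 + $21.71 = $381.69
Net pay = $958.10 − $381.69 = $576.41

$576.41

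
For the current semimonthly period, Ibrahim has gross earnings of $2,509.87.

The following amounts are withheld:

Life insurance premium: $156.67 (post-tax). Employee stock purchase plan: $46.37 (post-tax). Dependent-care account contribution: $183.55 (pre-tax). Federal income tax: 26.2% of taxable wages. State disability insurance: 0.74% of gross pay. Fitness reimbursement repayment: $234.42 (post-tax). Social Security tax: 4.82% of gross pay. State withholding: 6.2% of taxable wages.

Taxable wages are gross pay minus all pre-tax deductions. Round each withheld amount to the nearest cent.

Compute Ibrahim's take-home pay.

Dependent-care account contribution: $183.55
Taxable wages = $2,509.87 − $183.55 = $2,326.32
Federal income tax: $2,326.32 × 0.262 = $609.50
State withholding: $2,326.32 × 0.062 = $144.23
Social Security tax: $2,509.87 × 0.0482 = $120.98
State disability insurance: $2,509.87 × 0.0074 = $18.57
Fitness reimbursement repayment: $234.42
Life insurance premium: $156.67
Employee stock purchase plan: $46.37
Total deductions = $183.55 + $609.50 + $144.23 + $120.98 + $18.57 + $234.42 + $156.67 + $46.37 = $1,514.29
Net pay = $2,509.87 − $1,514.29 = $995.58

$995.58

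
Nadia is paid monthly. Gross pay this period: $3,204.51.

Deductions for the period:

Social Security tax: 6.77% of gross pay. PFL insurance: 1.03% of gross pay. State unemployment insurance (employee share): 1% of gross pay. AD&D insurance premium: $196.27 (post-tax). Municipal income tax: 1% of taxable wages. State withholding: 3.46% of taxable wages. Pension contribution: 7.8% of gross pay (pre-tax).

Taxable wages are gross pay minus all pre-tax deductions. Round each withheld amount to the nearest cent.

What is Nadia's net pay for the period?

Pension contribution: $3,204.51 × 0.078 = $249.95
Taxable wages = $3,204.51 − $249.95 = $2,954.56
State withholding: $2,954.56 × 0.0346 = $102.23
Municipal income tax: $2,954.56 × 0.01 = $29.55
State unemployment insurance (employee share): $3,204.51 × 0.01 = $32.05
PFL insurance: $3,204.51 × 0.0103 = $33.01
Social Security tax: $3,204.51 × 0.0677 = $216.95
AD&D insurance premium: $196.27
Total deductions = $249.95 + $102.23 + $29.55 + $32.05 + $33.01 + $216.95 + $196.27 = $860.01
Net pay = $3,204.51 − $860.01 = $2,344.50

$2,344.50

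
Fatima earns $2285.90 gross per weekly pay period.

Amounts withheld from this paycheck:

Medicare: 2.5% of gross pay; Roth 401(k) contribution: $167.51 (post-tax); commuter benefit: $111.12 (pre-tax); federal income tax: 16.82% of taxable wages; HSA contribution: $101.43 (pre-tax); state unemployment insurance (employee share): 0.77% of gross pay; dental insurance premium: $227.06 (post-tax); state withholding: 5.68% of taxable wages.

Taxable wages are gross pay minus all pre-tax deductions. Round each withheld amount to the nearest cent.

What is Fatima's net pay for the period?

$1137.52

Commuter benefit: $111.12
HSA contribution: $101.43
Pre-tax total = $111.12 + $101.43 = $212.55
Taxable wages = $2285.90 − $212.55 = $2073.35
State withholding: $2073.35 × 0.0568 = $117.77
Federal income tax: $2073.35 × 0.1682 = $348.74
State unemployment insurance (employee share): $2285.90 × 0.0077 = $17.60
Medicare: $2285.90 × 0.025 = $57.15
Dental insurance premium: $227.06
Roth 401(k) contribution: $167.51
Total deductions = $111.12 + $101.43 + $117.77 + $348.74 + $17.60 + $57.15 + $227.06 + $167.51 = $1148.38
Net pay = $2285.90 − $1148.38 = $1137.52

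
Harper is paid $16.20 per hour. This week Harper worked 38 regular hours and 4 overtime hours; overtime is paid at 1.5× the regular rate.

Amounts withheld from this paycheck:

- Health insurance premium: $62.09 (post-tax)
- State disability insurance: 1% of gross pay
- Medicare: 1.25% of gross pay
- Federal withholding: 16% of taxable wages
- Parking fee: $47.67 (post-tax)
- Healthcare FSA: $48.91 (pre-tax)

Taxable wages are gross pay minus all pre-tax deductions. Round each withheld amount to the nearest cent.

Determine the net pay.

Regular pay: 38 × $16.20 = $615.60
Overtime pay: 4 × $16.20 × 1.5 = $97.20
Gross pay = $615.60 + $97.20 = $712.80
Healthcare FSA: $48.91
Taxable wages = $712.80 − $48.91 = $663.89
Federal withholding: $663.89 × 0.16 = $106.22
State disability insurance: $712.80 × 0.01 = $7.13
Medicare: $712.80 × 0.0125 = $8.91
Health insurance premium: $62.09
Parking fee: $47.67
Total deductions = $48.91 + $106.22 + $7.13 + $8.91 + $62.09 + $47.67 = $280.93
Net pay = $712.80 − $280.93 = $431.87

$431.87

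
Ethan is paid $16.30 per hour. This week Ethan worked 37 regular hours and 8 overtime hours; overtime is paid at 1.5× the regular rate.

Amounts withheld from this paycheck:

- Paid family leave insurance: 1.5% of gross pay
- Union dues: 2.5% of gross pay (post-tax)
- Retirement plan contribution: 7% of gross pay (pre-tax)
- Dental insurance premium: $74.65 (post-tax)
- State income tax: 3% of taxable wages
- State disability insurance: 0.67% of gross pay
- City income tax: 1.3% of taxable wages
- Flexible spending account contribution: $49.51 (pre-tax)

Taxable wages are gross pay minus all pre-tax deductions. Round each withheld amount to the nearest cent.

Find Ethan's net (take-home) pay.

$551.52

Regular pay: 37 × $16.30 = $603.10
Overtime pay: 8 × $16.30 × 1.5 = $195.60
Gross pay = $603.10 + $195.60 = $798.70
Retirement plan contribution: $798.70 × 0.07 = $55.91
Flexible spending account contribution: $49.51
Pre-tax total = $55.91 + $49.51 = $105.42
Taxable wages = $798.70 − $105.42 = $693.28
City income tax: $693.28 × 0.013 = $9.01
State income tax: $693.28 × 0.03 = $20.80
State disability insurance: $798.70 × 0.0067 = $5.35
Paid family leave insurance: $798.70 × 0.015 = $11.98
Union dues: $798.70 × 0.025 = $19.97
Dental insurance premium: $74.65
Total deductions = $55.91 + $49.51 + $9.01 + $20.80 + $5.35 + $11.98 + $19.97 + $74.65 = $247.18
Net pay = $798.70 − $247.18 = $551.52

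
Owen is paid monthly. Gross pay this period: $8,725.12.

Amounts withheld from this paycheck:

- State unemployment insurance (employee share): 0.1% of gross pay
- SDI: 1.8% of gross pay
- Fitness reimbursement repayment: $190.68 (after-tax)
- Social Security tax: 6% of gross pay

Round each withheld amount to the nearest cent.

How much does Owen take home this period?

$7,845.15

Social Security tax: $8,725.12 × 0.06 = $523.51
SDI: $8,725.12 × 0.018 = $157.05
State unemployment insurance (employee share): $8,725.12 × 0.001 = $8.73
Fitness reimbursement repayment: $190.68
Total deductions = $523.51 + $157.05 + $8.73 + $190.68 = $879.97
Net pay = $8,725.12 − $879.97 = $7,845.15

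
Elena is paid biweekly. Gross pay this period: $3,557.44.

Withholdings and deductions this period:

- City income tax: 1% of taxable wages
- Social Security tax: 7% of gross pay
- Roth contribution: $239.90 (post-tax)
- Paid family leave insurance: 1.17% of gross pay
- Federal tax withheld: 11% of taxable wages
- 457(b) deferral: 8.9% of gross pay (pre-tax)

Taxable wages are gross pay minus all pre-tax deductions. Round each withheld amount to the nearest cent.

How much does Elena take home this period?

457(b) deferral: $3,557.44 × 0.089 = $316.61
Taxable wages = $3,557.44 − $316.61 = $3,240.83
Federal tax withheld: $3,240.83 × 0.11 = $356.49
City income tax: $3,240.83 × 0.01 = $32.41
Paid family leave insurance: $3,557.44 × 0.0117 = $41.62
Social Security tax: $3,557.44 × 0.07 = $249.02
Roth contribution: $239.90
Total deductions = $316.61 + $356.49 + $32.41 + $41.62 + $249.02 + $239.90 = $1,236.05
Net pay = $3,557.44 − $1,236.05 = $2,321.39

$2,321.39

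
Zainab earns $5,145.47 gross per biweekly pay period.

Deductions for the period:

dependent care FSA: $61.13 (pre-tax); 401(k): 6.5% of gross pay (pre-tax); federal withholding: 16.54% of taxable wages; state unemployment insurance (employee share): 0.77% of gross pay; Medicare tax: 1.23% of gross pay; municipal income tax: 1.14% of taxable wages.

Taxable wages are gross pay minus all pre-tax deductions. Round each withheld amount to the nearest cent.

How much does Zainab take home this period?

Dependent care FSA: $61.13
401(k): $5,145.47 × 0.065 = $334.46
Pre-tax total = $61.13 + $334.46 = $395.59
Taxable wages = $5,145.47 − $395.59 = $4,749.88
Municipal income tax: $4,749.88 × 0.0114 = $54.15
Federal withholding: $4,749.88 × 0.1654 = $785.63
State unemployment insurance (employee share): $5,145.47 × 0.0077 = $39.62
Medicare tax: $5,145.47 × 0.0123 = $63.29
Total deductions = $61.13 + $334.46 + $54.15 + $785.63 + $39.62 + $63.29 = $1,338.28
Net pay = $5,145.47 − $1,338.28 = $3,807.19

$3,807.19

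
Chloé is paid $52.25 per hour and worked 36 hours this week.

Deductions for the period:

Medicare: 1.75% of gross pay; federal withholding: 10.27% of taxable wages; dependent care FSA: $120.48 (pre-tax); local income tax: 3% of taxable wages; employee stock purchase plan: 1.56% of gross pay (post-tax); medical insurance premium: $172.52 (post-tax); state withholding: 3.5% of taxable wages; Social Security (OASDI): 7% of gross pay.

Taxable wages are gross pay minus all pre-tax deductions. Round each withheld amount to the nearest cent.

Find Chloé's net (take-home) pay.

$1,098.82

Gross pay: 36 × $52.25 = $1,881.00
Dependent care FSA: $120.48
Taxable wages = $1,881.00 − $120.48 = $1,760.52
Local income tax: $1,760.52 × 0.03 = $52.82
State withholding: $1,760.52 × 0.035 = $61.62
Federal withholding: $1,760.52 × 0.1027 = $180.81
Social Security (OASDI): $1,881.00 × 0.07 = $131.67
Medicare: $1,881.00 × 0.0175 = $32.92
Medical insurance premium: $172.52
Employee stock purchase plan: $1,881.00 × 0.0156 = $29.34
Total deductions = $120.48 + $52.82 + $61.62 + $180.81 + $131.67 + $32.92 + $172.52 + $29.34 = $782.18
Net pay = $1,881.00 − $782.18 = $1,098.82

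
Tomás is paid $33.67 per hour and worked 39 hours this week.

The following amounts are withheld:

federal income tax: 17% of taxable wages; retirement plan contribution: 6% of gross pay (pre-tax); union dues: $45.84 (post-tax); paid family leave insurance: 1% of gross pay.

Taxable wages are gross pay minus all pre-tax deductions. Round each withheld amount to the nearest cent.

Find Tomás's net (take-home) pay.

$965.53

Gross pay: 39 × $33.67 = $1,313.13
Retirement plan contribution: $1,313.13 × 0.06 = $78.79
Taxable wages = $1,313.13 − $78.79 = $1,234.34
Federal income tax: $1,234.34 × 0.17 = $209.84
Paid family leave insurance: $1,313.13 × 0.01 = $13.13
Union dues: $45.84
Total deductions = $78.79 + $209.84 + $13.13 + $45.84 = $347.60
Net pay = $1,313.13 − $347.60 = $965.53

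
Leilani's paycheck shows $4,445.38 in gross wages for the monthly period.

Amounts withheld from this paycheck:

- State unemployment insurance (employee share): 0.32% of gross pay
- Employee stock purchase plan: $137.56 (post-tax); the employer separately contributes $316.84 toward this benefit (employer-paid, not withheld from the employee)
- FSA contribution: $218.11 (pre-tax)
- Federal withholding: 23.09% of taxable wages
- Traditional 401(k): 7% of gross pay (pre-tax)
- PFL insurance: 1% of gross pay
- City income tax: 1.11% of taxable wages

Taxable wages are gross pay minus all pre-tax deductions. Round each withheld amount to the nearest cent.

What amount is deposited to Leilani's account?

Traditional 401(k): $4,445.38 × 0.07 = $311.18
FSA contribution: $218.11
Pre-tax total = $311.18 + $218.11 = $529.29
Taxable wages = $4,445.38 − $529.29 = $3,916.09
Federal withholding: $3,916.09 × 0.2309 = $904.23
City income tax: $3,916.09 × 0.0111 = $43.47
State unemployment insurance (employee share): $4,445.38 × 0.0032 = $14.23
PFL insurance: $4,445.38 × 0.01 = $44.45
Employee stock purchase plan: $137.56
(Employer's $316.84 toward employee stock purchase plan is not withheld from the employee.)
Total deductions = $311.18 + $218.11 + $904.23 + $43.47 + $14.23 + $44.45 + $137.56 = $1,673.23
Net pay = $4,445.38 − $1,673.23 = $2,772.15

$2,772.15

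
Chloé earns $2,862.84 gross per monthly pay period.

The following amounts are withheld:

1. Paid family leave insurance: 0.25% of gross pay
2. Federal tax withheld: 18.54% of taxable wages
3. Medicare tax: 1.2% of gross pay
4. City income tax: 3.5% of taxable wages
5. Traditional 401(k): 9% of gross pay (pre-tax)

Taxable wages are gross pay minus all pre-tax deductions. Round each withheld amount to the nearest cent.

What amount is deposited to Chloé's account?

$1,989.49

Traditional 401(k): $2,862.84 × 0.09 = $257.66
Taxable wages = $2,862.84 − $257.66 = $2,605.18
Federal tax withheld: $2,605.18 × 0.1854 = $483.00
City income tax: $2,605.18 × 0.035 = $91.18
Medicare tax: $2,862.84 × 0.012 = $34.35
Paid family leave insurance: $2,862.84 × 0.0025 = $7.16
Total deductions = $257.66 + $483.00 + $91.18 + $34.35 + $7.16 = $873.35
Net pay = $2,862.84 − $873.35 = $1,989.49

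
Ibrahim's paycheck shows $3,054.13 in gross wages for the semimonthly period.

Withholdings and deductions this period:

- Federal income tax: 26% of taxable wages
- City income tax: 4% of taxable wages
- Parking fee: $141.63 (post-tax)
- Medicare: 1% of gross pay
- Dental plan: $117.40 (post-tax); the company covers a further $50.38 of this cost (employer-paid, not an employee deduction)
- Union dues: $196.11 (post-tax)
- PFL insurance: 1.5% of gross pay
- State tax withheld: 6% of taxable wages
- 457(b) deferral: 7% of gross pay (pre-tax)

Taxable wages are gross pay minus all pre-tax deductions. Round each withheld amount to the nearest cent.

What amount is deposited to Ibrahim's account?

457(b) deferral: $3,054.13 × 0.07 = $213.79
Taxable wages = $3,054.13 − $213.79 = $2,840.34
State tax withheld: $2,840.34 × 0.06 = $170.42
City income tax: $2,840.34 × 0.04 = $113.61
Federal income tax: $2,840.34 × 0.26 = $738.49
PFL insurance: $3,054.13 × 0.015 = $45.81
Medicare: $3,054.13 × 0.01 = $30.54
Parking fee: $141.63
Union dues: $196.11
Dental plan: $117.40
(Employer's $50.38 toward dental plan is not withheld from the employee.)
Total deductions = $213.79 + $170.42 + $113.61 + $738.49 + $45.81 + $30.54 + $141.63 + $196.11 + $117.40 = $1,767.80
Net pay = $3,054.13 − $1,767.80 = $1,286.33

$1,286.33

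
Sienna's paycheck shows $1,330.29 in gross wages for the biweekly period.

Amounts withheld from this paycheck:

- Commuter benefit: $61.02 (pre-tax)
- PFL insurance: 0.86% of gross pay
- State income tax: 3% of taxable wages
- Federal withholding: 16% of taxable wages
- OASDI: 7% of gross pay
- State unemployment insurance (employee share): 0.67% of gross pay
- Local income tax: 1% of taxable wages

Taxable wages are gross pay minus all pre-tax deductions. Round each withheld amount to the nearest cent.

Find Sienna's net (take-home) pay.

$901.95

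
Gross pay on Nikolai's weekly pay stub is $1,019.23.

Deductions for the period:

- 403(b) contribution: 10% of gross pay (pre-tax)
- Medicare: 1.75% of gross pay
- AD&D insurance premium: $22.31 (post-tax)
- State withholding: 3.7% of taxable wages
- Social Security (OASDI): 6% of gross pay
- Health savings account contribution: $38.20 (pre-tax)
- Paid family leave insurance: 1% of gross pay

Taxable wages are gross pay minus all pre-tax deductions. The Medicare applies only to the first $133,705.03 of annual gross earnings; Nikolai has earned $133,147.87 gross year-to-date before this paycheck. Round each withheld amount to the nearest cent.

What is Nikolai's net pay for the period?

$743.18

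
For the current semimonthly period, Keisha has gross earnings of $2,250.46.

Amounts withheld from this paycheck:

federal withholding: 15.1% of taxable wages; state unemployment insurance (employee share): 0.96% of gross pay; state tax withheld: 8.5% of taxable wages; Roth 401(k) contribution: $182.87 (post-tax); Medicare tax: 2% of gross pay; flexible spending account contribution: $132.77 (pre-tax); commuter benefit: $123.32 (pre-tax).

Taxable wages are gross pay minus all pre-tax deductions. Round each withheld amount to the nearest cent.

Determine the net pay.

Flexible spending account contribution: $132.77
Commuter benefit: $123.32
Pre-tax total = $132.77 + $123.32 = $256.09
Taxable wages = $2,250.46 − $256.09 = $1,994.37
Federal withholding: $1,994.37 × 0.151 = $301.15
State tax withheld: $1,994.37 × 0.085 = $169.52
Medicare tax: $2,250.46 × 0.02 = $45.01
State unemployment insurance (employee share): $2,250.46 × 0.0096 = $21.60
Roth 401(k) contribution: $182.87
Total deductions = $132.77 + $123.32 + $301.15 + $169.52 + $45.01 + $21.60 + $182.87 = $976.24
Net pay = $2,250.46 − $976.24 = $1,274.22

$1,274.22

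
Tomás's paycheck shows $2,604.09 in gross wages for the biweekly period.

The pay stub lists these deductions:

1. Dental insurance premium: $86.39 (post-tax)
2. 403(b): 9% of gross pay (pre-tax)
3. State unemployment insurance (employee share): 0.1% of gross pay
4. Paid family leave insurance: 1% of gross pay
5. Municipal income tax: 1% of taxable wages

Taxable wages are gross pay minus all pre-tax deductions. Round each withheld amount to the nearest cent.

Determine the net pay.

403(b): $2,604.09 × 0.09 = $234.37
Taxable wages = $2,604.09 − $234.37 = $2,369.72
Municipal income tax: $2,369.72 × 0.01 = $23.70
State unemployment insurance (employee share): $2,604.09 × 0.001 = $2.60
Paid family leave insurance: $2,604.09 × 0.01 = $26.04
Dental insurance premium: $86.39
Total deductions = $234.37 + $23.70 + $2.60 + $26.04 + $86.39 = $373.10
Net pay = $2,604.09 − $373.10 = $2,230.99

$2,230.99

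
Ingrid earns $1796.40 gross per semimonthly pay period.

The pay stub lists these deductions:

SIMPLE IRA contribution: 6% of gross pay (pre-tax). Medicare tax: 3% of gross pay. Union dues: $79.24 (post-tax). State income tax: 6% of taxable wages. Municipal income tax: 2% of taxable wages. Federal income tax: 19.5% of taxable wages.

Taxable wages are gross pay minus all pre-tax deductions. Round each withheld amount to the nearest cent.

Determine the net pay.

SIMPLE IRA contribution: $1796.40 × 0.06 = $107.78
Taxable wages = $1796.40 − $107.78 = $1688.62
Federal income tax: $1688.62 × 0.195 = $329.28
State income tax: $1688.62 × 0.06 = $101.32
Municipal income tax: $1688.62 × 0.02 = $33.77
Medicare tax: $1796.40 × 0.03 = $53.89
Union dues: $79.24
Total deductions = $107.78 + $329.28 + $101.32 + $33.77 + $53.89 + $79.24 = $705.28
Net pay = $1796.40 − $705.28 = $1091.12

$1091.12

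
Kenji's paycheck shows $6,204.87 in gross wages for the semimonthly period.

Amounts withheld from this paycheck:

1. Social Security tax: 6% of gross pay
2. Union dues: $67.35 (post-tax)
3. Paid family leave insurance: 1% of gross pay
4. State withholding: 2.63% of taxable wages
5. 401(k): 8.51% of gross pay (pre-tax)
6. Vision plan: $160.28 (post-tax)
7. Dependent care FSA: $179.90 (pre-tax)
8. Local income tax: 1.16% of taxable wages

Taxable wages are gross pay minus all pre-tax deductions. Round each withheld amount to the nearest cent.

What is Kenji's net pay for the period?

401(k): $6,204.87 × 0.0851 = $528.03
Dependent care FSA: $179.90
Pre-tax total = $528.03 + $179.90 = $707.93
Taxable wages = $6,204.87 − $707.93 = $5,496.94
State withholding: $5,496.94 × 0.0263 = $144.57
Local income tax: $5,496.94 × 0.0116 = $63.76
Paid family leave insurance: $6,204.87 × 0.01 = $62.05
Social Security tax: $6,204.87 × 0.06 = $372.29
Union dues: $67.35
Vision plan: $160.28
Total deductions = $528.03 + $179.90 + $144.57 + $63.76 + $62.05 + $372.29 + $67.35 + $160.28 = $1,578.23
Net pay = $6,204.87 − $1,578.23 = $4,626.64

$4,626.64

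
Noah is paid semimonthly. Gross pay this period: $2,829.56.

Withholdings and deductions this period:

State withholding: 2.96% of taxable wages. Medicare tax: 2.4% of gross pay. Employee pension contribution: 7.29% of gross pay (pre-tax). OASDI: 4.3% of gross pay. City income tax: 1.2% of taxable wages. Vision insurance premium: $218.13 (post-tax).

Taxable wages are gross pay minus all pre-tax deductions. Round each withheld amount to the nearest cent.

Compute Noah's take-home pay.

$2,106.45

Employee pension contribution: $2,829.56 × 0.0729 = $206.27
Taxable wages = $2,829.56 − $206.27 = $2,623.29
City income tax: $2,623.29 × 0.012 = $31.48
State withholding: $2,623.29 × 0.0296 = $77.65
Medicare tax: $2,829.56 × 0.024 = $67.91
OASDI: $2,829.56 × 0.043 = $121.67
Vision insurance premium: $218.13
Total deductions = $206.27 + $31.48 + $77.65 + $67.91 + $121.67 + $218.13 = $723.11
Net pay = $2,829.56 − $723.11 = $2,106.45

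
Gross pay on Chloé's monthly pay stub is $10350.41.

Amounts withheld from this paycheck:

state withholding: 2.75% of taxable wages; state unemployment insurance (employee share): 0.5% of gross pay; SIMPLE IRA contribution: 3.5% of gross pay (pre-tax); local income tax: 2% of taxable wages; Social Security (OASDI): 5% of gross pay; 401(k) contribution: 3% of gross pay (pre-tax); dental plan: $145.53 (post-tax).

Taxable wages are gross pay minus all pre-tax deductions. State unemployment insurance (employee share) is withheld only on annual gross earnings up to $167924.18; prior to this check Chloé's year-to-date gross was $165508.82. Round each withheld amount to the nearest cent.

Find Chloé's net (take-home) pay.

SIMPLE IRA contribution: $10350.41 × 0.035 = $362.26
401(k) contribution: $10350.41 × 0.03 = $310.51
Pre-tax total = $362.26 + $310.51 = $672.77
Taxable wages = $10350.41 − $672.77 = $9677.64
State withholding: $9677.64 × 0.0275 = $266.14
Local income tax: $9677.64 × 0.02 = $193.55
State unemployment insurance (employee share): only $167924.18 − $165508.82 = $2415.36 of this check is subject → $2415.36 × 0.005 = $12.08
Social Security (OASDI): $10350.41 × 0.05 = $517.52
Dental plan: $145.53
Total deductions = $362.26 + $310.51 + $266.14 + $193.55 + $12.08 + $517.52 + $145.53 = $1807.59
Net pay = $10350.41 − $1807.59 = $8542.82

$8542.82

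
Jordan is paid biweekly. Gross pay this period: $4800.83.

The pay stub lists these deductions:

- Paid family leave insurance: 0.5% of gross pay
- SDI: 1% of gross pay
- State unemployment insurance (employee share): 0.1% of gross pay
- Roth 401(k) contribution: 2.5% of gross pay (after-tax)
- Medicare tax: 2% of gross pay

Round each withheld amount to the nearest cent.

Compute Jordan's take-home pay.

State unemployment insurance (employee share): $4800.83 × 0.001 = $4.80
SDI: $4800.83 × 0.01 = $48.01
Paid family leave insurance: $4800.83 × 0.005 = $24.00
Medicare tax: $4800.83 × 0.02 = $96.02
Roth 401(k) contribution: $4800.83 × 0.025 = $120.02
Total deductions = $4.80 + $48.01 + $24.00 + $96.02 + $120.02 = $292.85
Net pay = $4800.83 − $292.85 = $4507.98

$4507.98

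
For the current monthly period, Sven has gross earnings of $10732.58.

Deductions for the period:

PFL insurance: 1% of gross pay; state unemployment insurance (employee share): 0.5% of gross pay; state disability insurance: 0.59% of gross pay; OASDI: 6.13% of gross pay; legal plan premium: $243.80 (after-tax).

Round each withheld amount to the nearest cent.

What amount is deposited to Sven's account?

State unemployment insurance (employee share): $10732.58 × 0.005 = $53.66
PFL insurance: $10732.58 × 0.01 = $107.33
State disability insurance: $10732.58 × 0.0059 = $63.32
OASDI: $10732.58 × 0.0613 = $657.91
Legal plan premium: $243.80
Total deductions = $53.66 + $107.33 + $63.32 + $657.91 + $243.80 = $1126.02
Net pay = $10732.58 − $1126.02 = $9606.56

$9606.56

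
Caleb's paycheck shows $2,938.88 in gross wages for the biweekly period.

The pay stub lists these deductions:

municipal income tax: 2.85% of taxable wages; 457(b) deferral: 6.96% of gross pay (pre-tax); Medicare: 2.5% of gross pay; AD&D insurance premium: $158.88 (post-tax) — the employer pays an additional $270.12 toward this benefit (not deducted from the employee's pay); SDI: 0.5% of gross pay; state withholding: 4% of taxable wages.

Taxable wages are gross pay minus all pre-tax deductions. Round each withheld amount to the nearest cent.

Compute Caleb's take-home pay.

457(b) deferral: $2,938.88 × 0.0696 = $204.55
Taxable wages = $2,938.88 − $204.55 = $2,734.33
State withholding: $2,734.33 × 0.04 = $109.37
Municipal income tax: $2,734.33 × 0.0285 = $77.93
Medicare: $2,938.88 × 0.025 = $73.47
SDI: $2,938.88 × 0.005 = $14.69
AD&D insurance premium: $158.88
(Employer's $270.12 toward AD&D insurance premium is not withheld from the employee.)
Total deductions = $204.55 + $109.37 + $77.93 + $73.47 + $14.69 + $158.88 = $638.89
Net pay = $2,938.88 − $638.89 = $2,299.99

$2,299.99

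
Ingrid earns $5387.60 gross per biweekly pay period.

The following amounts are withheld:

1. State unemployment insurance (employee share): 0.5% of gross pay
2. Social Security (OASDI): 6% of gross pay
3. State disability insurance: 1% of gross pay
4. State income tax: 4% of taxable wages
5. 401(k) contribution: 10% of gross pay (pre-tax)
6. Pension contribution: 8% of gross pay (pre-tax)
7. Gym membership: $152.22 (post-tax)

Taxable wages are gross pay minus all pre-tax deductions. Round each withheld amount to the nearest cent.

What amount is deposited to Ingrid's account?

$3684.82

401(k) contribution: $5387.60 × 0.1 = $538.76
Pension contribution: $5387.60 × 0.08 = $431.01
Pre-tax total = $538.76 + $431.01 = $969.77
Taxable wages = $5387.60 − $969.77 = $4417.83
State income tax: $4417.83 × 0.04 = $176.71
Social Security (OASDI): $5387.60 × 0.06 = $323.26
State disability insurance: $5387.60 × 0.01 = $53.88
State unemployment insurance (employee share): $5387.60 × 0.005 = $26.94
Gym membership: $152.22
Total deductions = $538.76 + $431.01 + $176.71 + $323.26 + $53.88 + $26.94 + $152.22 = $1702.78
Net pay = $5387.60 − $1702.78 = $3684.82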